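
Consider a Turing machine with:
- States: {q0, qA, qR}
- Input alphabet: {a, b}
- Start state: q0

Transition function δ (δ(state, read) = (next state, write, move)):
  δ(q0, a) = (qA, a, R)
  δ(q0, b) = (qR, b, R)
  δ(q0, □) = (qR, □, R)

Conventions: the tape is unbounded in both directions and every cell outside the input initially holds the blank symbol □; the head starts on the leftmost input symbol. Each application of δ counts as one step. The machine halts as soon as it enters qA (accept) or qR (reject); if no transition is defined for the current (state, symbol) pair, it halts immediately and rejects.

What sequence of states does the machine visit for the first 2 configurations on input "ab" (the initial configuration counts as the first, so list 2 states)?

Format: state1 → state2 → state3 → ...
Step 0: [q0]ab (head at position 0)
Step 1: δ(q0, a) = (qA, a, R)  ⊢  a[qA]b (head at position 1)
Reading off the states of these 2 configurations: q0 → qA

Final answer: q0 → qA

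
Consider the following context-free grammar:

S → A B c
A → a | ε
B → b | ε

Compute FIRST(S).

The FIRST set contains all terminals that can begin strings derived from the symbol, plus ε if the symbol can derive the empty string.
FIRST(A) = {a, ε} (A → a | ε) and FIRST(B) = {b, ε} (B → b | ε).
For S → A B c: add FIRST(A) minus ε = {a}; A is nullable, so also add FIRST(B) minus ε = {b}; B is nullable too, so also add FIRST(c) = {c}. The terminal c is never erased, so S is not nullable and ε is not included.
FIRST(S) = {a, b, c}.

Final answer: {a, b, c}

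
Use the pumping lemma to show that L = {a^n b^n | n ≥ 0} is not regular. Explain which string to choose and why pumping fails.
Language: L = {a^n b^n | n ≥ 0} (equal numbers of a's followed by b's)
Step 1: Assume for contradiction that L is regular, with pumping length p.
Step 2: Choose s = a^p b^p. Then s ∈ L (it has p a's followed by p b's) and |s| ≥ p.
Step 3: Consider any decomposition s = xyz with |xy| ≤ p and |y| > 0. Since |xy| ≤ p and the first p symbols of s are all a's, y = a^k for some k with 1 ≤ k ≤ p.
Step 4: Pumping up (i = 2): xy²z = a^(p+k) b^p, which has more a's than b's, so xy²z ∉ L.
This contradicts the pumping lemma, so L is not regular.

Final answer: Choose s = a^p b^p. Since |xy| ≤ p, y = a^k with k ≥ 1. Then xy²z = a^(p+k) b^p ∉ L.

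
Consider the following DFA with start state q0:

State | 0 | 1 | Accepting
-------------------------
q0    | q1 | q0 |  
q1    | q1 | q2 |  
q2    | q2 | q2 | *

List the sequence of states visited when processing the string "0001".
q0 → q1 → q1 → q1 → q2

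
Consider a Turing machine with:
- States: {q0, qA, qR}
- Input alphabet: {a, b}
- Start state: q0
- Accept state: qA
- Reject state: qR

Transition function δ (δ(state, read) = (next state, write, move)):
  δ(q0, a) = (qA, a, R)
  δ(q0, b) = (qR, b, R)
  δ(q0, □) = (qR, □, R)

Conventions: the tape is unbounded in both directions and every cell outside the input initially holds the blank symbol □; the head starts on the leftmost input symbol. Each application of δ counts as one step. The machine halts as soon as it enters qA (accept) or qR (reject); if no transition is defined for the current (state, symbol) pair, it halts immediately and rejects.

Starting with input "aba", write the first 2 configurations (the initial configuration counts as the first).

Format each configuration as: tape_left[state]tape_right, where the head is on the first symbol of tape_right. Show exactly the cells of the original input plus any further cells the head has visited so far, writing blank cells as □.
Step 0: [q0]aba (head at position 0)
Step 1: δ(q0, a) = (qA, a, R)  ⊢  a[qA]ba (head at position 1)

Final answer: [q0]aba ⊢ a[qA]ba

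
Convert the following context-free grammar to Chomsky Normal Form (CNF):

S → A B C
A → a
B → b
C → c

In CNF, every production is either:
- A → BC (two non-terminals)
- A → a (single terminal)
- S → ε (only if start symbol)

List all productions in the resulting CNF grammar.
The grammar has no ε-productions or unit productions to eliminate.
A → a is already in CNF (single terminal) – keep it.
B → b is already in CNF (single terminal) – keep it.
C → c is already in CNF (single terminal) – keep it.
S → A B C has 3 symbols on the right: break it into binary productions S → A X0, X0 → B C.
Resulting CNF grammar (5 productions): A → a; B → b; C → c; S → A X0; X0 → B C

Final answer: A → a; B → b; C → c; S → A X0; X0 → B C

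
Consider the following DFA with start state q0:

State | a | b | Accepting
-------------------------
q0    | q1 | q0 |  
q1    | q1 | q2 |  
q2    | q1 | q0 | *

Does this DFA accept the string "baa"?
Start in q0.
Read 'b': q0 → q0
Read 'a': q0 → q1
Read 'a': q1 → q1
Final state q1 is not accepting, so the string is rejected.

Final answer: No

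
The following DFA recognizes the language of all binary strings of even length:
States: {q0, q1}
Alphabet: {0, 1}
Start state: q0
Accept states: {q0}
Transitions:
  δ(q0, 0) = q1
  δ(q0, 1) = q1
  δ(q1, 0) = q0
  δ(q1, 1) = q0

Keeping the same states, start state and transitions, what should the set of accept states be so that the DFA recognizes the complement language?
The DFA is complete (every state has a transition on every symbol), so the complement
is recognized by the same DFA with accepting and non-accepting states swapped.
Original accept states: {q0}
Complement accept states = All states - Original accept states
= {q0, q1} - {q0}
= {q1}
Complement language: strings of ODD length

Final answer: {q1}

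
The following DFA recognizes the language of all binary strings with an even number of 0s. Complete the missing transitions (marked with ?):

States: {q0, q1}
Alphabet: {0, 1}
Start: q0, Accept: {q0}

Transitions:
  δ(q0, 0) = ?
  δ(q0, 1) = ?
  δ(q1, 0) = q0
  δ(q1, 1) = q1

What each state remembers (consistent with the given transitions and accept states):
  q0: an even number of 0s has been read so far
  q1: an odd number of 0s has been read so far
Filling in the missing entries:
  δ(q0, 0): in q0 (an even number of 0s has been read so far), after reading 0 we have: an odd number of 0s has been read so far → q1
  δ(q0, 1): in q0 (an even number of 0s has been read so far), after reading 1 we have: an even number of 0s has been read so far → q0

Final answer: δ(q0, 0) = q1; δ(q0, 1) = q0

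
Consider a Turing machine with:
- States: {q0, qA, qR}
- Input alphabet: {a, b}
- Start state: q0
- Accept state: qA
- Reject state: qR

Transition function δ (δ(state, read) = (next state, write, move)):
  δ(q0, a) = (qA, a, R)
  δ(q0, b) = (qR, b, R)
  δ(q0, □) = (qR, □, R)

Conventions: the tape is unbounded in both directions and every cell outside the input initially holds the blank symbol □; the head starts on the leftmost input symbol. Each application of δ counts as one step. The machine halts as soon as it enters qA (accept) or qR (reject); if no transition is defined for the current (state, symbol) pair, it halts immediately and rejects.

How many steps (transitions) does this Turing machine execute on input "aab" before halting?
Step 0: [q0]aab (head at position 0)
Step 1: δ(q0, a) = (qA, a, R)  ⊢  a[qA]ab (head at position 1)
The machine is in qA, so it halts and accepts.
Number of transitions executed: 1.

Final answer: 1 steps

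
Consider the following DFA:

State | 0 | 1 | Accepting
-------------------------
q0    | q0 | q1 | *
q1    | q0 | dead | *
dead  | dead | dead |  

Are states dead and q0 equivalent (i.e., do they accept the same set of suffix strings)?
Try the suffix ε (the empty string).
From dead: dead — not accepting.
From q0: q0 — accepting.
The two states disagree on this suffix, so they are not equivalent.

Final answer: No. Distinguishing string: ε (the empty string) - accepted from q0 but not from dead.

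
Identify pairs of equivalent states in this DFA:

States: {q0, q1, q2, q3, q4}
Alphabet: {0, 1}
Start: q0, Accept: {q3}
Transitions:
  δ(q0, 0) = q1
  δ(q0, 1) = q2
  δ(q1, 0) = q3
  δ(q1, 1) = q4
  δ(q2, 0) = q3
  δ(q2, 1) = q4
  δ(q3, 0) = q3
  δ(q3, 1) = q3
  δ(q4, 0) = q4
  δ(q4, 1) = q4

Using the table-filling algorithm:
Round 0 – mark pairs where exactly one state is accepting: (q0,q3), (q1,q3), (q2,q3), (q3,q4)
Round 1 – newly marked: (q0,q1) [on 0: q1 vs q3, already marked]; (q0,q2) [on 0: q1 vs q3, already marked]; (q1,q4) [on 0: q3 vs q4, already marked]; (q2,q4) [on 0: q3 vs q4, already marked]
Round 2 – newly marked: (q0,q4) [on 0: q1 vs q4, already marked]
No further pairs can be marked.
(q1, q2) unmarked: δ(q1,0)=q3, δ(q2,0)=q3; δ(q1,1)=q4, δ(q2,1)=q4 → equivalent
Equivalent pairs: (q1, q2)

Final answer: Equivalent pairs: (q1, q2)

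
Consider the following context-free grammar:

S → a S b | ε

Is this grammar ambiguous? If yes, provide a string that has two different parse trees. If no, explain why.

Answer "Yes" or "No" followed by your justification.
At every step exactly one production applies: if the remaining string to generate is non-empty it starts with a and ends with b, forcing S → a S b; if it is empty, S → ε is forced. Hence each string a^n b^n has exactly one derivation (S → a S b applied n times, then S → ε) and one parse tree.

Final answer: No - the grammar is unambiguous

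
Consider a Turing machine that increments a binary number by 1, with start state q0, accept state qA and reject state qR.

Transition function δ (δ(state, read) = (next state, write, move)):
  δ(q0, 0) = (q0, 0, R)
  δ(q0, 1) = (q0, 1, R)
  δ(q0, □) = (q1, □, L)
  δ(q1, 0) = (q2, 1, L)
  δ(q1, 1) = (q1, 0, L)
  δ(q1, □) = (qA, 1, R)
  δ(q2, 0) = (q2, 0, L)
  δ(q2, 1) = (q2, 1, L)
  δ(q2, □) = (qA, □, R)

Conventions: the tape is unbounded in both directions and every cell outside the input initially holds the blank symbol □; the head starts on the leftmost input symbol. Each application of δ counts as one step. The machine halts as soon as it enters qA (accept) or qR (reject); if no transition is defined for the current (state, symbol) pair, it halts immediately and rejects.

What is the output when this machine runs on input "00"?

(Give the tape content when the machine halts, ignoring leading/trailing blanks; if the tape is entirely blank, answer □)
Step 0: [q0]00 (head at position 0)
Step 1: δ(q0, 0) = (q0, 0, R)  ⊢  0[q0]0 (head at position 1)
Step 2: δ(q0, 0) = (q0, 0, R)  ⊢  00[q0]□ (head at position 2)
Step 3: δ(q0, □) = (q1, □, L)  ⊢  0[q1]0□ (head at position 1)
Step 4: δ(q1, 0) = (q2, 1, L)  ⊢  [q2]01□ (head at position 0)
Step 5: δ(q2, 0) = (q2, 0, L)  ⊢  [q2]□01□ (head at position -1)
Step 6: δ(q2, □) = (qA, □, R)  ⊢  □[qA]01□ (head at position 0)
The machine is in qA, so it halts and accepts.
Tape content when halted (ignoring surrounding blanks): 01

Final answer: Output: 01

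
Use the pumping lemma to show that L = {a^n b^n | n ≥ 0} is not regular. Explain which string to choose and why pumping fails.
Language: L = {a^n b^n | n ≥ 0} (equal numbers of a's followed by b's)
Step 1: Assume for contradiction that L is regular, with pumping length p.
Step 2: Choose s = a^p b^p. Then s ∈ L (it has p a's followed by p b's) and |s| ≥ p.
Step 3: Consider any decomposition s = xyz with |xy| ≤ p and |y| > 0. Since |xy| ≤ p and the first p symbols of s are all a's, y = a^k for some k with 1 ≤ k ≤ p.
Step 4: Pumping up (i = 2): xy²z = a^(p+k) b^p, which has more a's than b's, so xy²z ∉ L.
This contradicts the pumping lemma, so L is not regular.

Final answer: Choose s = a^p b^p. Since |xy| ≤ p, y = a^k with k ≥ 1. Then xy²z = a^(p+k) b^p ∉ L.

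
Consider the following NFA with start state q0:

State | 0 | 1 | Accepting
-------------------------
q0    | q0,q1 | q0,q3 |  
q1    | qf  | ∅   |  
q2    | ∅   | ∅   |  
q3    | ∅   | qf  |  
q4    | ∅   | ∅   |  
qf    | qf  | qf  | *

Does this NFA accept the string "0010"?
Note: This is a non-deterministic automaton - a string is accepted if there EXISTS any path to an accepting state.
Track the set of states the NFA could be in: start {q0}
Read '0': {q0} → {q0, q1}
Read '0': {q0, q1} → {q0, q1, qf}
Read '1': {q0, q1, qf} → {q0, q3, qf}
Read '0': {q0, q3, qf} → {q0, q1, qf}
Final set {q0, q1, qf} contains accepting state(s) {qf} → accepted.

Final answer: Yes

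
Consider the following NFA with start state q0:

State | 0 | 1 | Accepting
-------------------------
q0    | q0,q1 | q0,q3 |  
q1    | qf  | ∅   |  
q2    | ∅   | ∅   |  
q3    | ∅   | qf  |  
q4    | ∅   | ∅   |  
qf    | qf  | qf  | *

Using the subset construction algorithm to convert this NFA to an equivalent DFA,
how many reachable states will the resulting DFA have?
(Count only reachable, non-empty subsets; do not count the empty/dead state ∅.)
Start subset: {q0}
{q0}: on 0 → {q0, q1}, on 1 → {q0, q3}
{q0, q1}: on 0 → {q0, q1, qf}, on 1 → {q0, q3}
{q0, q3}: on 0 → {q0, q1}, on 1 → {q0, q3, qf}
{q0, q1, qf}: on 0 → {q0, q1, qf}, on 1 → {q0, q3, qf}
{q0, q3, qf}: on 0 → {q0, q1, qf}, on 1 → {q0, q3, qf}
Reachable non-empty subsets: {q0}, {q0, q1}, {q0, q3}, {q0, q1, qf}, {q0, q3, qf} — 5 in total.

Final answer: 5 states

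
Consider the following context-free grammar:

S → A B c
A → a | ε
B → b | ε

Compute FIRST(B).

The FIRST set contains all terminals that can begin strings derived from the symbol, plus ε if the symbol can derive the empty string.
B → b contributes b; B → ε makes B nullable, contributing ε. FIRST(B) = {b, ε}.

Final answer: {b, ε}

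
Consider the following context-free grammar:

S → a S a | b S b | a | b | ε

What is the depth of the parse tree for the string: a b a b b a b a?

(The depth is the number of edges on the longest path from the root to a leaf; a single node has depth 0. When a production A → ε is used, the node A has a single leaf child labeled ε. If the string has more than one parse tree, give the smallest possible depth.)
The string has even length 8, so its (unique) parse tree peels off matching outer symbols: S → a S a, S → b S b, S → a S a, S → b S b, and finally S → ε for the empty middle.
The S nodes are at depths 0..4; the ε leaf under the innermost S is at depth 5 (terminal leaves are at depths 1..4).
Depth = 5.

Final answer: 5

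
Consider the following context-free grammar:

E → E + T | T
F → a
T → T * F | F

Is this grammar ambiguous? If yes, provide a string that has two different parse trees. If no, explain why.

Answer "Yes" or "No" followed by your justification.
This is the standard stratified expression grammar: '+' is introduced only by the left-recursive rule E → E + T and '*' only by the left-recursive rule T → T * F, with F → a. For any string, the last '+' must be the one produced at the root E (everything after it is a T containing no '+'), and likewise within each T the last '*' is produced at its root. This fixes the parse tree uniquely (left-associative, '*' binding tighter than '+'), so every string has exactly one parse tree.

Final answer: No - the grammar is unambiguous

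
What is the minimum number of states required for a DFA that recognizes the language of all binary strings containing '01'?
Language: binary strings containing '01'
Lower bound (Myhill–Nerode): the prefixes ε, 0, 01 are pairwise distinguishable:
  ε vs 01: suffix ε distinguishes them (ε is rejected, 01 is accepted)
  0 vs 01: suffix ε distinguishes them (0 is rejected, 01 is accepted)
  ε vs 0: suffix 1 distinguishes them (ε·1 = 1 is rejected, 0·1 = 01 is accepted)
So any DFA needs at least 3 states.
Upper bound: a DFA with 3 states exists (one state per class above: 'no progress', 'last symbol 0', and 'seen 01' (accepting sink)).
Minimum states: 3

Final answer: 3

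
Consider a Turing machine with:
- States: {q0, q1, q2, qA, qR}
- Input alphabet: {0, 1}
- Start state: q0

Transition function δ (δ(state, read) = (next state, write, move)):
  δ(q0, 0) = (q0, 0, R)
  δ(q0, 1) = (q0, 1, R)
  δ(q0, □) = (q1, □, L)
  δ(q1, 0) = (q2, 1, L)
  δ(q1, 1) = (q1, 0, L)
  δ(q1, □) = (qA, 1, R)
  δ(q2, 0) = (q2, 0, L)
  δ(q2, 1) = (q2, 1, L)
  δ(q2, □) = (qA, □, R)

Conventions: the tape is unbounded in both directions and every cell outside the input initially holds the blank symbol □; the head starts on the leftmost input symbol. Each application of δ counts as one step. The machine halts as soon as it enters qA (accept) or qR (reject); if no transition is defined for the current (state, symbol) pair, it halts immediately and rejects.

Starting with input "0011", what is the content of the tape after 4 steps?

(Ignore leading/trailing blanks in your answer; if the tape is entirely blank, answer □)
Step 0: [q0]0011 (head at position 0)
Step 1: δ(q0, 0) = (q0, 0, R)  ⊢  0[q0]011 (head at position 1)
Step 2: δ(q0, 0) = (q0, 0, R)  ⊢  00[q0]11 (head at position 2)
Step 3: δ(q0, 1) = (q0, 1, R)  ⊢  001[q0]1 (head at position 3)
Step 4: δ(q0, 1) = (q0, 1, R)  ⊢  0011[q0]□ (head at position 4)
Tape after 4 steps (ignoring surrounding blanks): 0011

Final answer: Tape: 0011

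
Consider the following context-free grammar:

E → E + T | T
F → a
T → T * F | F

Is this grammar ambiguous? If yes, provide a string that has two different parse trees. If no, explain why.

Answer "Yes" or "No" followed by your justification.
This is the standard stratified expression grammar: '+' is introduced only by the left-recursive rule E → E + T and '*' only by the left-recursive rule T → T * F, with F → a. For any string, the last '+' must be the one produced at the root E (everything after it is a T containing no '+'), and likewise within each T the last '*' is produced at its root. This fixes the parse tree uniquely (left-associative, '*' binding tighter than '+'), so every string has exactly one parse tree.

Final answer: No - the grammar is unambiguous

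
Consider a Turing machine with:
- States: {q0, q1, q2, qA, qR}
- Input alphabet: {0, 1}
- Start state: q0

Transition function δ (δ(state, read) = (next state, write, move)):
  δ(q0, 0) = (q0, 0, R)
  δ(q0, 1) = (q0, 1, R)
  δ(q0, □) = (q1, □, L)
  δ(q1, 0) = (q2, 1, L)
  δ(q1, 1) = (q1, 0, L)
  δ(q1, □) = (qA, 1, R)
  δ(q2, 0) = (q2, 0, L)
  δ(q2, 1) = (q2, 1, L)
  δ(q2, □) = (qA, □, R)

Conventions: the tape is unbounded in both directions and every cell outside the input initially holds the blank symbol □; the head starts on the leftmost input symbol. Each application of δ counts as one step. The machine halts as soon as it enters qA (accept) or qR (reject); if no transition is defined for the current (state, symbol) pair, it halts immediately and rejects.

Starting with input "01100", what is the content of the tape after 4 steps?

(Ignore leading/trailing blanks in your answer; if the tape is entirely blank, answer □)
Step 0: [q0]01100 (head at position 0)
Step 1: δ(q0, 0) = (q0, 0, R)  ⊢  0[q0]1100 (head at position 1)
Step 2: δ(q0, 1) = (q0, 1, R)  ⊢  01[q0]100 (head at position 2)
Step 3: δ(q0, 1) = (q0, 1, R)  ⊢  011[q0]00 (head at position 3)
Step 4: δ(q0, 0) = (q0, 0, R)  ⊢  0110[q0]0 (head at position 4)
Tape after 4 steps (ignoring surrounding blanks): 01100

Final answer: Tape: 01100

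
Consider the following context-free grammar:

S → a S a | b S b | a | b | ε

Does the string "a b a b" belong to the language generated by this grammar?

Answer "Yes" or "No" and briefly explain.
Every production places the same symbol at both ends (or yields a single symbol / ε), so every derived string is a palindrome. a b a b reversed is b a b a ≠ a b a b, so it is not a palindrome and cannot be derived (already the first step fails: the string starts with a but ends with b, so neither S → a S a nor S → b S b fits).

Final answer: No - no valid derivation exists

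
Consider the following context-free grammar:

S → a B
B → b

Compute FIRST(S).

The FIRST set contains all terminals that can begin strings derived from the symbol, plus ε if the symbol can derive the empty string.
S has the single production S → a B, whose right-hand side begins with the terminal a. So FIRST(S) = {a}.

Final answer: {a}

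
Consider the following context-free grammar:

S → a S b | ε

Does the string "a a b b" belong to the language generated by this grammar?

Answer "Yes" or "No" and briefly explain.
A derivation exists: S ⇒ a S b ⇒ a a S b b ⇒ a a b b (using S → a S b twice, then S → ε).

Final answer: Yes - a valid derivation exists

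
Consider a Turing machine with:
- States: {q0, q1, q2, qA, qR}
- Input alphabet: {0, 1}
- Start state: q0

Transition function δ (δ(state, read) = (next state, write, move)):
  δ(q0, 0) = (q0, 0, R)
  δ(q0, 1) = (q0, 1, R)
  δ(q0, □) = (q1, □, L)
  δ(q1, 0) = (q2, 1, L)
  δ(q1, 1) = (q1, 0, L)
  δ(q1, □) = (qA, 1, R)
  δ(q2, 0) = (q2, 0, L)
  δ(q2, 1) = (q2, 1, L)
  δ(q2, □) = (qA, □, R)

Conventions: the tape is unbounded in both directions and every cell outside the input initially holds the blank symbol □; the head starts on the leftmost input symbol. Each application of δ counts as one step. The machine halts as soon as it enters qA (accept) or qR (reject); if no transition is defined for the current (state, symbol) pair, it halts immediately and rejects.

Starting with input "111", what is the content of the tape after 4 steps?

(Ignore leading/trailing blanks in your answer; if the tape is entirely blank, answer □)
Step 0: [q0]111 (head at position 0)
Step 1: δ(q0, 1) = (q0, 1, R)  ⊢  1[q0]11 (head at position 1)
Step 2: δ(q0, 1) = (q0, 1, R)  ⊢  11[q0]1 (head at position 2)
Step 3: δ(q0, 1) = (q0, 1, R)  ⊢  111[q0]□ (head at position 3)
Step 4: δ(q0, □) = (q1, □, L)  ⊢  11[q1]1□ (head at position 2)
Tape after 4 steps (ignoring surrounding blanks): 111

Final answer: Tape: 111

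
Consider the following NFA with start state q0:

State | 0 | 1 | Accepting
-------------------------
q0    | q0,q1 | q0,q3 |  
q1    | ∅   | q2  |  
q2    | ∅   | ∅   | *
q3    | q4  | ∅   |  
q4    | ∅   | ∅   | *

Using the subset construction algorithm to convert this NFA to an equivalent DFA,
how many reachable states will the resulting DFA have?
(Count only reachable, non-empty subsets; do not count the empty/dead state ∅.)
Start subset: {q0}
{q0}: on 0 → {q0, q1}, on 1 → {q0, q3}
{q0, q1}: on 0 → {q0, q1}, on 1 → {q0, q2, q3}
{q0, q3}: on 0 → {q0, q1, q4}, on 1 → {q0, q3}
{q0, q2, q3}: on 0 → {q0, q1, q4}, on 1 → {q0, q3}
{q0, q1, q4}: on 0 → {q0, q1}, on 1 → {q0, q2, q3}
Reachable non-empty subsets: {q0}, {q0, q1}, {q0, q3}, {q0, q2, q3}, {q0, q1, q4} — 5 in total.

Final answer: 5 states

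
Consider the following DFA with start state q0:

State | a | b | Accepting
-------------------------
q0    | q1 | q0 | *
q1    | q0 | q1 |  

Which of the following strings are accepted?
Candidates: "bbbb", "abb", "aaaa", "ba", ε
"bbbb": q0 → q0 → q0 → q0 → q0; q0 is accepting → accepted
"abb": q0 → q1 → q1 → q1; q1 is not accepting → rejected
"aaaa": q0 → q1 → q0 → q1 → q0; q0 is accepting → accepted
"ba": q0 → q0 → q1; q1 is not accepting → rejected
ε: q0; q0 is accepting → accepted

Final answer: "bbbb", "aaaa", ε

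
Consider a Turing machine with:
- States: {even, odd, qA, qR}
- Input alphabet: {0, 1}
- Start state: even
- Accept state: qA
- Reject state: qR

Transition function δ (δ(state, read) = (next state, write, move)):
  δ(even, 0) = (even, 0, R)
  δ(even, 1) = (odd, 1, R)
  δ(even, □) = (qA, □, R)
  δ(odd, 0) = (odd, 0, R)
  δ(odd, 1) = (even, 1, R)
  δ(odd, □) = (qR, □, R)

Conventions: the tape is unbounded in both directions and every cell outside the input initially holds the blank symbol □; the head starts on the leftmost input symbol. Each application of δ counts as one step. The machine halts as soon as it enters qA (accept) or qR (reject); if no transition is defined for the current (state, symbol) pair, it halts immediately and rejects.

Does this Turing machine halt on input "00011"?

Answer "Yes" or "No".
Step 0: [even]00011 (head at position 0)
Step 1: δ(even, 0) = (even, 0, R)  ⊢  0[even]0011 (head at position 1)
Step 2: δ(even, 0) = (even, 0, R)  ⊢  00[even]011 (head at position 2)
Step 3: δ(even, 0) = (even, 0, R)  ⊢  000[even]11 (head at position 3)
Step 4: δ(even, 1) = (odd, 1, R)  ⊢  0001[odd]1 (head at position 4)
Step 5: δ(odd, 1) = (even, 1, R)  ⊢  00011[even]□ (head at position 5)
Step 6: δ(even, □) = (qA, □, R)  ⊢  00011□[qA]□ (head at position 6)
The machine is in qA, so it halts and accepts.
It halts after 6 steps.

Final answer: Yes - halts after 6 steps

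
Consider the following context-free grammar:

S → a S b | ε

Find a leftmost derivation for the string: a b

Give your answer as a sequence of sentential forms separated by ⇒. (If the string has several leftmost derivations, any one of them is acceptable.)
Start with S.
Step 1: the leftmost non-terminal is S; apply S → a S b:  a S b
Step 2: the leftmost non-terminal is S; apply S → ε:  a b

Final answer: S ⇒ a S b ⇒ a b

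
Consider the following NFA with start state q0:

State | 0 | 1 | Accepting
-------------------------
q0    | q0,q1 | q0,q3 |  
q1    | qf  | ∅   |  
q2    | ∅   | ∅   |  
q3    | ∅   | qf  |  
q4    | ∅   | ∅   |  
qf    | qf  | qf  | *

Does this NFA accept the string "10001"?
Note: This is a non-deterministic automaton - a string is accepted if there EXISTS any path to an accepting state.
Track the set of states the NFA could be in: start {q0}
Read '1': {q0} → {q0, q3}
Read '0': {q0, q3} → {q0, q1}
Read '0': {q0, q1} → {q0, q1, qf}
Read '0': {q0, q1, qf} → {q0, q1, qf}
Read '1': {q0, q1, qf} → {q0, q3, qf}
Final set {q0, q3, qf} contains accepting state(s) {qf} → accepted.

Final answer: Yes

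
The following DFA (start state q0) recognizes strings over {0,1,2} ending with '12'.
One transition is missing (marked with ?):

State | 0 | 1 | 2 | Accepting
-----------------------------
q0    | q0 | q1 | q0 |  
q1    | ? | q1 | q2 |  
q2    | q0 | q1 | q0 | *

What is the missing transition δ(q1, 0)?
q0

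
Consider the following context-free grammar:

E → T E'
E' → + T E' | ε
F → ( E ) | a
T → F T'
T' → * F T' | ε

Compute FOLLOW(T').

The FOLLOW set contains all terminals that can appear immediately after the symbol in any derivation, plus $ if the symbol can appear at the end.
Useful FIRST sets: FIRST(E') = {+, ε}, FIRST(T') = {*, ε} (both E' and T' are nullable).
FOLLOW(E): E is the start symbol → $; E appears in F → ( E ) followed by ')' → FOLLOW(E) = {), $}.
FOLLOW(E'): E' appears at the right end of E → T E' and of E' → + T E', so FOLLOW(E') ⊇ FOLLOW(E) (the second occurrence adds nothing new). FOLLOW(E') = {), $}.
FOLLOW(T): in E → T E' and E' → + T E', T is followed by E': add FIRST(E') minus ε = {+}; since E' is nullable, also add FOLLOW(E) and FOLLOW(E') = {), $}. FOLLOW(T) = {+, ), $}.
FOLLOW(T'): T' appears at the right end of T → F T' and of T' → * F T', so FOLLOW(T') = FOLLOW(T) = {+, ), $}.

Final answer: {$, ), +}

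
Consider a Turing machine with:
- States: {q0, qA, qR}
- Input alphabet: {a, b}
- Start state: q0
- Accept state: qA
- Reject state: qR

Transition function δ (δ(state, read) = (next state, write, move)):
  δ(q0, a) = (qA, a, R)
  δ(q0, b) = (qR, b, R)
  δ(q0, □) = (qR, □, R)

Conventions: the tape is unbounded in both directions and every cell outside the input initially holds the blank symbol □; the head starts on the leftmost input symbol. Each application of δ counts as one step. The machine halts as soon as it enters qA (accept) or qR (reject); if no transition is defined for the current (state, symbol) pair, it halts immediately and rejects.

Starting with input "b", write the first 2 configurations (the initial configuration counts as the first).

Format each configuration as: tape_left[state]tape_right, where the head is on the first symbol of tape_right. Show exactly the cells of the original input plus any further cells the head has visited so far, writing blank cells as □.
Step 0: [q0]b (head at position 0)
Step 1: δ(q0, b) = (qR, b, R)  ⊢  b[qR]□ (head at position 1)

Final answer: [q0]b ⊢ b[qR]□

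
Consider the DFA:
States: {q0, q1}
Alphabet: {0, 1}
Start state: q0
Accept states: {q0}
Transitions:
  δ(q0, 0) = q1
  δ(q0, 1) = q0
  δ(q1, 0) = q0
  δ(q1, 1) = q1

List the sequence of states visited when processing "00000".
Starting at q0
Read '0': q0 -> q1
Read '0': q1 -> q0
Read '0': q0 -> q1
Read '0': q1 -> q0
Read '0': q0 -> q1

Final answer: q0 -> q1 -> q0 -> q1 -> q0 -> q1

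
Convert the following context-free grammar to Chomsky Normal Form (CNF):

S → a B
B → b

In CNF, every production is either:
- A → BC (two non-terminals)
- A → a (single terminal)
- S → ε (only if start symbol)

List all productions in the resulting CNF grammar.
The grammar has no ε-productions or unit productions to eliminate.
S → a B has terminal a in a right-hand side of length ≥ 2: introduce T_a → a and use T_a in place of a.
B → b is already in CNF (single terminal) – keep it.
S → a B becomes S → T_a B.
Resulting CNF grammar (3 productions): T_a → a; B → b; S → T_a B

Final answer: T_a → a; B → b; S → T_a B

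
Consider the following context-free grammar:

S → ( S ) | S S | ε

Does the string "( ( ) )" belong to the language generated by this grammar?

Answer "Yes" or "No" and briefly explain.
A derivation exists: S ⇒ ( S ) ⇒ ( ( S ) ) ⇒ ( ( ) ) (using S → ( S ) twice, then S → ε).

Final answer: Yes - a valid derivation exists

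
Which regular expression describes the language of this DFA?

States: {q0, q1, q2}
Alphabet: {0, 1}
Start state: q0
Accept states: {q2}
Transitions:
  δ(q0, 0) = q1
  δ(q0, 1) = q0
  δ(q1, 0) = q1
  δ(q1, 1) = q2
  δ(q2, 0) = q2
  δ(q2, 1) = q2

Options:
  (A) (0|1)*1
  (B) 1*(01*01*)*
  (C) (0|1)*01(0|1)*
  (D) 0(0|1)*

Testing sample strings against the DFA:
  '110' -> rejected
  '0011' -> accepted
  '10101' -> accepted
  '01101' -> accepted
Checking each option for a counterexample:
  (A) (0|1)*1: '1' is rejected by the DFA but matches the regex → eliminated
  (B) 1*(01*01*)*: ε is rejected by the DFA but matches the regex → eliminated
  (C) (0|1)*01(0|1)*: agrees with the DFA on all strings of length ≤ 4
  (D) 0(0|1)*: '0' is rejected by the DFA but matches the regex → eliminated
Only (C) (0|1)*01(0|1)* is consistent with the DFA.

Final answer: (C) (0|1)*01(0|1)*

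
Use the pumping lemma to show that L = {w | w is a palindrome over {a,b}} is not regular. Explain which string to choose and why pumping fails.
Language: L = {w | w is a palindrome over {a,b}} (strings that read the same forwards and backwards)
Step 1: Assume for contradiction that L is regular, with pumping length p.
Step 2: Choose s = a^p b a^p. Then s ∈ L (it reads the same forwards and backwards) and |s| ≥ p.
Step 3: Consider any decomposition s = xyz with |xy| ≤ p and |y| > 0. Since |xy| ≤ p and the first p symbols of s are all a's, y = a^k for some k with 1 ≤ k ≤ p.
Step 4: Pumping up (i = 2): xy²z = a^(p+k) b a^p. Its reverse is a^p b a^(p+k) ≠ a^(p+k) b a^p (the single b is no longer in the middle), so xy²z is not a palindrome and xy²z ∉ L.
This contradicts the pumping lemma, so L is not regular.

Final answer: Choose s = a^p b a^p. Since |xy| ≤ p, y = a^k with k ≥ 1. Then xy²z = a^(p+k) b a^p is not a palindrome, so ∉ L.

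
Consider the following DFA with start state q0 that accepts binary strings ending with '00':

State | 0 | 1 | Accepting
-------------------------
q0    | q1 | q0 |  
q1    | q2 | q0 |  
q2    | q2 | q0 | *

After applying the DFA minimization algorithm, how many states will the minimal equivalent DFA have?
All 3 states are reachable from q0, so none can be removed as unreachable.
Table-filling: first mark every (accepting, non-accepting) pair as distinguishable (accepting: {q2}; non-accepting: {q0, q1}).
Round 1: (q0, q1) on '0' go to q1 and q2, already distinguishable → mark.
Every pair of states is distinguishable, so the DFA is already minimal.
Equivalence classes: {q0}, {q1}, {q2} → 3 states.

Final answer: 3 states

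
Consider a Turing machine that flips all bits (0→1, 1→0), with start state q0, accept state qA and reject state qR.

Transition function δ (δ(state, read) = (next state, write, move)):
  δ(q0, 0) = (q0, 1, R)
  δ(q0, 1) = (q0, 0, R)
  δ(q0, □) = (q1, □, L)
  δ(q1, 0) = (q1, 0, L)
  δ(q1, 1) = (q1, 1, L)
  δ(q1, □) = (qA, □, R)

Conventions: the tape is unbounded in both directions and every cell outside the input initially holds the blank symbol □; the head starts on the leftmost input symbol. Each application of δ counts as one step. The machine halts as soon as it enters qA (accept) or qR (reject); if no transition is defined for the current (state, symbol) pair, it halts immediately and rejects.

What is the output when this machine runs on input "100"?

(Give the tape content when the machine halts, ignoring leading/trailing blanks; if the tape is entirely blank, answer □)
Step 0: [q0]100 (head at position 0)
Step 1: δ(q0, 1) = (q0, 0, R)  ⊢  0[q0]00 (head at position 1)
Step 2: δ(q0, 0) = (q0, 1, R)  ⊢  01[q0]0 (head at position 2)
Step 3: δ(q0, 0) = (q0, 1, R)  ⊢  011[q0]□ (head at position 3)
Step 4: δ(q0, □) = (q1, □, L)  ⊢  01[q1]1□ (head at position 2)
Step 5: δ(q1, 1) = (q1, 1, L)  ⊢  0[q1]11□ (head at position 1)
Step 6: δ(q1, 1) = (q1, 1, L)  ⊢  [q1]011□ (head at position 0)
Step 7: δ(q1, 0) = (q1, 0, L)  ⊢  [q1]□011□ (head at position -1)
Step 8: δ(q1, □) = (qA, □, R)  ⊢  □[qA]011□ (head at position 0)
The machine is in qA, so it halts and accepts.
Tape content when halted (ignoring surrounding blanks): 011

Final answer: Output: 011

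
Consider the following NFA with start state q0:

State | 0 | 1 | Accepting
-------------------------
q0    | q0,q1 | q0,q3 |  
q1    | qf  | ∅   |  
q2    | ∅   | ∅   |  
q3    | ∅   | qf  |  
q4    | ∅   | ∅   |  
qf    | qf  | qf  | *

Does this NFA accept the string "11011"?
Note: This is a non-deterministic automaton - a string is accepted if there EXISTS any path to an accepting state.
Track the set of states the NFA could be in: start {q0}
Read '1': {q0} → {q0, q3}
Read '1': {q0, q3} → {q0, q3, qf}
Read '0': {q0, q3, qf} → {q0, q1, qf}
Read '1': {q0, q1, qf} → {q0, q3, qf}
Read '1': {q0, q3, qf} → {q0, q3, qf}
Final set {q0, q3, qf} contains accepting state(s) {qf} → accepted.

Final answer: Yes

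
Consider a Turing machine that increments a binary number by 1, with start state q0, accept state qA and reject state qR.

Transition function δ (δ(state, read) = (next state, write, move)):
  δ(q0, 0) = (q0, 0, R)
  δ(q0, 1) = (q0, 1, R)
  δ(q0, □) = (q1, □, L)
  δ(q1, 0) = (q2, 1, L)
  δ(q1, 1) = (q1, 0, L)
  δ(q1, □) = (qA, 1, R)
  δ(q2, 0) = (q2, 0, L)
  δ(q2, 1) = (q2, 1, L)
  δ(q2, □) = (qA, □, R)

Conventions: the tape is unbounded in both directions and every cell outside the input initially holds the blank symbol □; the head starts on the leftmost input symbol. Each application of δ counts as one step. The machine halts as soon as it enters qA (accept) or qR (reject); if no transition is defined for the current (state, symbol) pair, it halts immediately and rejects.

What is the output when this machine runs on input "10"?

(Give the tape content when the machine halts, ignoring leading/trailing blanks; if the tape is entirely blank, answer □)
Step 0: [q0]10 (head at position 0)
Step 1: δ(q0, 1) = (q0, 1, R)  ⊢  1[q0]0 (head at position 1)
Step 2: δ(q0, 0) = (q0, 0, R)  ⊢  10[q0]□ (head at position 2)
Step 3: δ(q0, □) = (q1, □, L)  ⊢  1[q1]0□ (head at position 1)
Step 4: δ(q1, 0) = (q2, 1, L)  ⊢  [q2]11□ (head at position 0)
Step 5: δ(q2, 1) = (q2, 1, L)  ⊢  [q2]□11□ (head at position -1)
Step 6: δ(q2, □) = (qA, □, R)  ⊢  □[qA]11□ (head at position 0)
The machine is in qA, so it halts and accepts.
Tape content when halted (ignoring surrounding blanks): 11

Final answer: Output: 11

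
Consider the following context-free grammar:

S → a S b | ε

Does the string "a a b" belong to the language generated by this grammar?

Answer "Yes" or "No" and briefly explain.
Every derivation applies S → a S b some number n of times and then S → ε, producing a^n b^n with equally many a's and b's. The string a a b has two a's but only one b, so it cannot be derived.

Final answer: No - no valid derivation exists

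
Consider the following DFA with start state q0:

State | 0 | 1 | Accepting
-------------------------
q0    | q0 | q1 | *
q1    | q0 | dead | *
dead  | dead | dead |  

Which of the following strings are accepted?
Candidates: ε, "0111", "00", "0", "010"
ε: q0; q0 is accepting → accepted
"0111": q0 → q0 → q1 → dead → dead; dead is not accepting → rejected
"00": q0 → q0 → q0; q0 is accepting → accepted
"0": q0 → q0; q0 is accepting → accepted
"010": q0 → q0 → q1 → q0; q0 is accepting → accepted

Final answer: ε, "00", "0", "010"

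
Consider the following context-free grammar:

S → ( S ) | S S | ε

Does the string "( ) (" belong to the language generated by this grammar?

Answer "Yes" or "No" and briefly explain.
Each production adds parentheses only in matched pairs (S → ( S )) or none at all, so every derived string has equally many '(' and ')'. The string ( ) ( has two '(' and one ')', so it cannot be derived.

Final answer: No - no valid derivation exists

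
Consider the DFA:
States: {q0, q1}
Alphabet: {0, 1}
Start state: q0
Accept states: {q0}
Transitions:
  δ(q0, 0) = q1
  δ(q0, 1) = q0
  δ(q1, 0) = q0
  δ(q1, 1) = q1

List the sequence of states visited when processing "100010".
Starting at q0
Read '1': q0 -> q0
Read '0': q0 -> q1
Read '0': q1 -> q0
Read '0': q0 -> q1
Read '1': q1 -> q1
Read '0': q1 -> q0

Final answer: q0 -> q0 -> q1 -> q0 -> q1 -> q1 -> q0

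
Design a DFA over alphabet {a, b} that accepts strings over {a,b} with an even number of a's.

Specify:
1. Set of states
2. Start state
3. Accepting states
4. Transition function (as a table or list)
One valid DFA (any DFA recognizing the same language is acceptable):
States: {q0, q1}
Start: q0
Accepting: {q0}
Transitions (accepting states marked with *):
State | a | b | Accepting
-------------------------
q0    | q1 | q0 | *
q1    | q0 | q1 |  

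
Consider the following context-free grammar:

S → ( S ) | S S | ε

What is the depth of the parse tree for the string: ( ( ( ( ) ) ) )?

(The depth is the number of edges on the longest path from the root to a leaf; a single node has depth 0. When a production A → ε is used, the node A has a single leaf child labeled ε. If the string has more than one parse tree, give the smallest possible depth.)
The string is 4 nested pairs. The shallowest parse tree applies S → ( S ) 4 times (one node per nested pair, each a child of the previous) and then S → ε in the middle.
S nodes at depths 0..4, ε leaf at depth 5; parentheses leaves are at depths 1..4.
(Using S → S S with an S → ε child anywhere only adds levels, so it cannot give a shallower tree.)
Depth = 5.

Final answer: 5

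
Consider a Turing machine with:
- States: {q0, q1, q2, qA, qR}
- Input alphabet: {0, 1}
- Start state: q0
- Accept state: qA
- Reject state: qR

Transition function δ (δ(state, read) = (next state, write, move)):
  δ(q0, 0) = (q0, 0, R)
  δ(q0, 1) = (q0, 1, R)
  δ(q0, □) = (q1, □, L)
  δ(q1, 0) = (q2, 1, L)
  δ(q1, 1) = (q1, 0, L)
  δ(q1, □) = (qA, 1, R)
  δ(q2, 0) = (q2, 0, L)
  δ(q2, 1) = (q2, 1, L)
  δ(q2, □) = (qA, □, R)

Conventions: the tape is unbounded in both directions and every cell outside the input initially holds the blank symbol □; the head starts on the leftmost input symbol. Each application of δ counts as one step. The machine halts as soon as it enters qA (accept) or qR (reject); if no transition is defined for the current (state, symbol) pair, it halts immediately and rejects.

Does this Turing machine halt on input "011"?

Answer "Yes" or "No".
Step 0: [q0]011 (head at position 0)
Step 1: δ(q0, 0) = (q0, 0, R)  ⊢  0[q0]11 (head at position 1)
Step 2: δ(q0, 1) = (q0, 1, R)  ⊢  01[q0]1 (head at position 2)
Step 3: δ(q0, 1) = (q0, 1, R)  ⊢  011[q0]□ (head at position 3)
Step 4: δ(q0, □) = (q1, □, L)  ⊢  01[q1]1□ (head at position 2)
Step 5: δ(q1, 1) = (q1, 0, L)  ⊢  0[q1]10□ (head at position 1)
Step 6: δ(q1, 1) = (q1, 0, L)  ⊢  [q1]000□ (head at position 0)
Step 7: δ(q1, 0) = (q2, 1, L)  ⊢  [q2]□100□ (head at position -1)
Step 8: δ(q2, □) = (qA, □, R)  ⊢  □[qA]100□ (head at position 0)
The machine is in qA, so it halts and accepts.
It halts after 8 steps.

Final answer: Yes - halts after 8 steps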